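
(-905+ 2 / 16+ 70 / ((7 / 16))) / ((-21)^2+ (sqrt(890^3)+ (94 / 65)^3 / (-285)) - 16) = 15513912266025732219375 / 34539701859709732466626552 - 16244384339622638671875 * sqrt(890) / 17269850929854866233313276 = -0.03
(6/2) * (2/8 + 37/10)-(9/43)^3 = 18828579/1590140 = 11.84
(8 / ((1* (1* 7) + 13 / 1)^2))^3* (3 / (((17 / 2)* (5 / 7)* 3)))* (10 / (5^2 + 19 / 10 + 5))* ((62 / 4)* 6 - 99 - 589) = -49 / 199375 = -0.00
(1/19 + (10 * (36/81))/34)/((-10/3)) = -533/9690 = -0.06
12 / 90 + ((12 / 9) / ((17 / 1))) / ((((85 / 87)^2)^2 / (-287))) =-24.57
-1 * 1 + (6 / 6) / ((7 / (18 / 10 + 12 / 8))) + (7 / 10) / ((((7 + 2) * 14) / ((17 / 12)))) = -7873 / 15120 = -0.52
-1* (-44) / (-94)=-22 / 47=-0.47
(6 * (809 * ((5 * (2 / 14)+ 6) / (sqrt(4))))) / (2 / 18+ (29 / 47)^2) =33132.77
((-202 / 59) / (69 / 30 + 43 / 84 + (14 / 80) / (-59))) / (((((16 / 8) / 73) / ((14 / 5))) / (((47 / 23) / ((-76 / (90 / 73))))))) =251211240 / 60835207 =4.13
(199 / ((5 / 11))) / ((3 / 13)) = 28457 / 15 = 1897.13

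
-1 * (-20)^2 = -400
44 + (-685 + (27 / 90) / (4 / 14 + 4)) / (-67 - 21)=455693 / 8800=51.78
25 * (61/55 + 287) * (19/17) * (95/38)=3763425/187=20125.27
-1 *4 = -4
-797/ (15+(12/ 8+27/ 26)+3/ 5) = -51805/ 1179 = -43.94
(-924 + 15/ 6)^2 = 3396649/ 4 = 849162.25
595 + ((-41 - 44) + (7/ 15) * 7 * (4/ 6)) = 512.18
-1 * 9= -9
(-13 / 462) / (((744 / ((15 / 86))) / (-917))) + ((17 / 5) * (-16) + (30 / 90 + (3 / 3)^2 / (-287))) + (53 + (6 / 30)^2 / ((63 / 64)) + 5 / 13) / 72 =-53.32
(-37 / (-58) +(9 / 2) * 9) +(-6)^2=2237 / 29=77.14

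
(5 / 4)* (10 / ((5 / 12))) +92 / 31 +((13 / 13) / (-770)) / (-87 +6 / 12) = 68070341 / 2064755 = 32.97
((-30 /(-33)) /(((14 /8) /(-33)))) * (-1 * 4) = 480 /7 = 68.57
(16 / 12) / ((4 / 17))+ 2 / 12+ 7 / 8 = 161 / 24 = 6.71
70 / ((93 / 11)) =770 / 93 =8.28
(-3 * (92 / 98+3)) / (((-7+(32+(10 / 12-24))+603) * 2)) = -1737 / 177821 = -0.01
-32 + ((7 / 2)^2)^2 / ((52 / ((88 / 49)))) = -2789 / 104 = -26.82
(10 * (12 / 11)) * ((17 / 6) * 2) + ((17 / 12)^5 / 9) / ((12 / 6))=3061322107 / 49268736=62.14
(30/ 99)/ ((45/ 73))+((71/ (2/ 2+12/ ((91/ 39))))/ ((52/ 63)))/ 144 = 6256559/ 10625472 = 0.59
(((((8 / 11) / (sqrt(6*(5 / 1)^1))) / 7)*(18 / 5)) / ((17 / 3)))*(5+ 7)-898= -898+ 864*sqrt(30) / 32725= -897.86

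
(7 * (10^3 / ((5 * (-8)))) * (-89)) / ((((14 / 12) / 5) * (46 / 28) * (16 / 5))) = 1168125 / 92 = 12697.01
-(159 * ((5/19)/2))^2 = -632025/1444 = -437.69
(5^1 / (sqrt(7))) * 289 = 1445 * sqrt(7) / 7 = 546.16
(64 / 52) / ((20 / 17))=68 / 65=1.05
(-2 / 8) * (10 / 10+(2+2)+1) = -3 / 2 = -1.50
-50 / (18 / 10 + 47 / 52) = -13000 / 703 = -18.49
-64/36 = -1.78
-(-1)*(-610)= -610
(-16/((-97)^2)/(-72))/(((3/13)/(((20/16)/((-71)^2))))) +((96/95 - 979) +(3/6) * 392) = -190273557498839/243319844970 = -781.99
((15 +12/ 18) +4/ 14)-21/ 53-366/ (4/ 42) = -4259945/ 1113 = -3827.44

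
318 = 318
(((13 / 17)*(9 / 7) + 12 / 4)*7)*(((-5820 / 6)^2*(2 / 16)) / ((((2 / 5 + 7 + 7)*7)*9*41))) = 92913875 / 1053864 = 88.16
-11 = -11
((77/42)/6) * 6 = 11/6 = 1.83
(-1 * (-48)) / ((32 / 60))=90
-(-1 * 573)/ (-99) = -191/ 33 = -5.79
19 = 19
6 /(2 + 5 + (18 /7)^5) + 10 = 20173012 /2007217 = 10.05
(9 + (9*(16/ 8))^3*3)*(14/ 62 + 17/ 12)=3565185/ 124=28751.49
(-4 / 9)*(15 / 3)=-20 / 9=-2.22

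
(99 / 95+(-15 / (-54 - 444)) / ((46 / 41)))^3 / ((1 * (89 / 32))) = 466275846285929519 / 1061716589553869750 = 0.44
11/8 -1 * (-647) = 5187/8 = 648.38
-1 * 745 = -745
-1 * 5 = -5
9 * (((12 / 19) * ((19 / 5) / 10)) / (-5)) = -54 / 125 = -0.43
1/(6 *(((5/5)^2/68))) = 34/3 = 11.33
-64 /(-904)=8 /113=0.07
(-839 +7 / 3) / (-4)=1255 / 6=209.17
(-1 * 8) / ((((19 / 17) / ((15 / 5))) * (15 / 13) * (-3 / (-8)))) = -14144 / 285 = -49.63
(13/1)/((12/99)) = 429/4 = 107.25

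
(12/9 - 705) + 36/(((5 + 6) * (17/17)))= -23113/33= -700.39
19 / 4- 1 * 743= -2953 / 4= -738.25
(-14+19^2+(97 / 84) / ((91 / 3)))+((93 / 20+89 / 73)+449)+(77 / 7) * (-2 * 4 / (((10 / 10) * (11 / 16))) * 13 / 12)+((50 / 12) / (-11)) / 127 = 215425862609 / 324809485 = 663.24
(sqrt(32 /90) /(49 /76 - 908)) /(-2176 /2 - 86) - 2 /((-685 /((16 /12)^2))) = 152*sqrt(5) /607183995 +32 /6165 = 0.01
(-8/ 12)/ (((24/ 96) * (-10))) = 4/ 15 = 0.27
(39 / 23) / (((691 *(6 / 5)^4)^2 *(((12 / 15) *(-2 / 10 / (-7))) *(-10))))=-177734375 / 49188396607488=-0.00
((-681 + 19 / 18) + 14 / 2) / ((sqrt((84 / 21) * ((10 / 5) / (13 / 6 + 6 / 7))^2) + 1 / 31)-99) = 47688881 / 6919704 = 6.89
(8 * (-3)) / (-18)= 4 / 3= 1.33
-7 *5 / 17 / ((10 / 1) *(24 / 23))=-161 / 816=-0.20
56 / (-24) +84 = 245 / 3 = 81.67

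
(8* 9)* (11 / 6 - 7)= -372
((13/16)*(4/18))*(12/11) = 13/66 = 0.20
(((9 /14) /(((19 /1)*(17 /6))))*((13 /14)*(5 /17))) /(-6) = -585 /1076236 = -0.00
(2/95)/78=1/3705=0.00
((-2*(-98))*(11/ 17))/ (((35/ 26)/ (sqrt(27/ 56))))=858*sqrt(42)/ 85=65.42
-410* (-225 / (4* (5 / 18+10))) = 83025 / 37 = 2243.92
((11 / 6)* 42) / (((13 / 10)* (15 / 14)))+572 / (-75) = 47.66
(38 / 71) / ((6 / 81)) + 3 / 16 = 8421 / 1136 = 7.41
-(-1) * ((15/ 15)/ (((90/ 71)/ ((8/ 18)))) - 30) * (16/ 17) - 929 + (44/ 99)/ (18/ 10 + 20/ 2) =-388693987/ 406215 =-956.87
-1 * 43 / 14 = -43 / 14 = -3.07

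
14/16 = 7/8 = 0.88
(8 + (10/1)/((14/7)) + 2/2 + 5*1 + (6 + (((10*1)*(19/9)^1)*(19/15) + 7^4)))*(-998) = -66091552/27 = -2447835.26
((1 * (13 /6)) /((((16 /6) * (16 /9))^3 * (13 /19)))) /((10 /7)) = 872613 /41943040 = 0.02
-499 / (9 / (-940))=469060 / 9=52117.78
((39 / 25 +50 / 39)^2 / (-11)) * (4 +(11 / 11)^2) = -7678441 / 2091375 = -3.67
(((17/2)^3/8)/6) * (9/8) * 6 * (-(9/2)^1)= -397953/1024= -388.63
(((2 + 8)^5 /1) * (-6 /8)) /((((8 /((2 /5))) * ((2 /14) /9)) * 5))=-47250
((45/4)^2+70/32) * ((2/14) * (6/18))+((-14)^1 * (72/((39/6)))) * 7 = -1178713/1092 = -1079.41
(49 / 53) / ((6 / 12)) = 98 / 53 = 1.85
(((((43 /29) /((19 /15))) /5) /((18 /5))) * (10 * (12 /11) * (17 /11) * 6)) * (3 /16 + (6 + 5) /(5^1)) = 2094315 /133342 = 15.71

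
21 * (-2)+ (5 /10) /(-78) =-6553 /156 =-42.01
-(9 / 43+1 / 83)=-790 / 3569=-0.22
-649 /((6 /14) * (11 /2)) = -826 /3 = -275.33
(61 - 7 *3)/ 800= 1/ 20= 0.05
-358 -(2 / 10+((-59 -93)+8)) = -1071 / 5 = -214.20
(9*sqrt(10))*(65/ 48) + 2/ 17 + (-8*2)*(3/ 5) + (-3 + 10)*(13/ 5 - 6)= -2829/ 85 + 195*sqrt(10)/ 16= 5.26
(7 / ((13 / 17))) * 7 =833 / 13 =64.08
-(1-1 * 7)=6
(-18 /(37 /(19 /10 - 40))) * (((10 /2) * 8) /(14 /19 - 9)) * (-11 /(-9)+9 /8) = -1223391 /5809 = -210.60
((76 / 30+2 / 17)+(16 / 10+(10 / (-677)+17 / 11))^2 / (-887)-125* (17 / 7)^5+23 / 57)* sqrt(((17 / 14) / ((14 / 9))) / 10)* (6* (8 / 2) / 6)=-211436299665718674464583* sqrt(170) / 233661469119877192625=-11798.23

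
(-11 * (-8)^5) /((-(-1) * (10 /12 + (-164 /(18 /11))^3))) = -525533184 /1467740401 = -0.36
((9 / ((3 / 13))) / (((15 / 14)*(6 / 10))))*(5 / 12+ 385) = 420875 / 18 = 23381.94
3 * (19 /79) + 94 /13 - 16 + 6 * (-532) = -3286449 /1027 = -3200.05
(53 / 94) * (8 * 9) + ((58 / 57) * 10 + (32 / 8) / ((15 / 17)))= 740804 / 13395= 55.30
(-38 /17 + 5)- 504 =-8521 /17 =-501.24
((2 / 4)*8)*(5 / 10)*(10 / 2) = 10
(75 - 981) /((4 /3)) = -1359 /2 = -679.50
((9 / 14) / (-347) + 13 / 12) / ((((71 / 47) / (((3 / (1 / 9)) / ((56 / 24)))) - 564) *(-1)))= 40002687 / 20856861116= 0.00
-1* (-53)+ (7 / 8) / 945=53.00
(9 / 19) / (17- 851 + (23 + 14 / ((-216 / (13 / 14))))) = -0.00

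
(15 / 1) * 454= 6810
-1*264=-264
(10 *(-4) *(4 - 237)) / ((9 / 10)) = 93200 / 9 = 10355.56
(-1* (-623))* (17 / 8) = 10591 / 8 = 1323.88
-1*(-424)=424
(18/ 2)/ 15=3/ 5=0.60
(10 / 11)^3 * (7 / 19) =7000 / 25289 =0.28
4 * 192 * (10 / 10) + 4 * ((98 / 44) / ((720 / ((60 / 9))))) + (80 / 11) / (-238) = 54290519 / 70686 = 768.05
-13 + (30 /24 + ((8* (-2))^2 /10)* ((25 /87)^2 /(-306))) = -54460679 /4632228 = -11.76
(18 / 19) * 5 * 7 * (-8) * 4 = -20160 / 19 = -1061.05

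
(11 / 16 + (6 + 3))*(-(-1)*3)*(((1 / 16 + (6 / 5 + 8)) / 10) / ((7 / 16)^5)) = 141133824 / 84035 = 1679.46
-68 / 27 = -2.52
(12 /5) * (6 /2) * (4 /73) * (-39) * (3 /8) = -2106 /365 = -5.77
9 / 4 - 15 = -51 / 4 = -12.75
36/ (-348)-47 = -1366/ 29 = -47.10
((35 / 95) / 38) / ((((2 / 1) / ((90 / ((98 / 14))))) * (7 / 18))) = 405 / 2527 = 0.16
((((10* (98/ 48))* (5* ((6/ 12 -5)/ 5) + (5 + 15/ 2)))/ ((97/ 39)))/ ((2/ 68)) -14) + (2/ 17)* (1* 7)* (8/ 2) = 3664206/ 1649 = 2222.08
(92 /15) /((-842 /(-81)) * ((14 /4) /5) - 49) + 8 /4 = 15656 /8449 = 1.85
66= 66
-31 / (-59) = 31 / 59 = 0.53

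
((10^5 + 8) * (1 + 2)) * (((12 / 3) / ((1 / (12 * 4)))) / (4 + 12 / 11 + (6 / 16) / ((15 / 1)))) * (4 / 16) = 6336506880 / 2251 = 2814974.18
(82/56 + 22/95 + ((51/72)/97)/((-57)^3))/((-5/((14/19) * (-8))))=51179585398/25598302425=2.00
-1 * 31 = -31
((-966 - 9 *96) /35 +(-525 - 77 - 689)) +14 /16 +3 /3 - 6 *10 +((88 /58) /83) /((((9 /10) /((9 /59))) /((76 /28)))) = -1401.40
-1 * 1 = -1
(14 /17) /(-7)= -2 /17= -0.12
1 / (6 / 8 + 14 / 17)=68 / 107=0.64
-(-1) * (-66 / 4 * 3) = -99 / 2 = -49.50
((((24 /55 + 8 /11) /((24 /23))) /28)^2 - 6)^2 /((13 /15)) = 41.52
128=128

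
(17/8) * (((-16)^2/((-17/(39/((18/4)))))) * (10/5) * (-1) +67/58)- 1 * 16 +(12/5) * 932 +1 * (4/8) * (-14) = 19285613/6960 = 2770.92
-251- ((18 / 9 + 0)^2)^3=-315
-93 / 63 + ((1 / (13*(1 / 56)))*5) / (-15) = -2.91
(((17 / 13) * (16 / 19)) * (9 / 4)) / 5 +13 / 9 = 21563 / 11115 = 1.94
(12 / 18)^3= 8 / 27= 0.30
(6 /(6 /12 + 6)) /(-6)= -2 /13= -0.15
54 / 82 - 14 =-547 / 41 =-13.34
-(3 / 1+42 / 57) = -71 / 19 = -3.74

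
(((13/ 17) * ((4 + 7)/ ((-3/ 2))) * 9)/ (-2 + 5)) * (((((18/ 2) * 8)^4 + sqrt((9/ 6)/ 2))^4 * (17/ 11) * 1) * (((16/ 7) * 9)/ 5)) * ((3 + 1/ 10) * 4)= -17296149578941817119220601001326228/ 25-9010470775209340347011432448 * sqrt(3)/ 175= -691846072338205157780857000000000.00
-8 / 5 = -1.60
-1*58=-58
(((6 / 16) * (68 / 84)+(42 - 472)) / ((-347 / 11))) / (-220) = -24063 / 388640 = -0.06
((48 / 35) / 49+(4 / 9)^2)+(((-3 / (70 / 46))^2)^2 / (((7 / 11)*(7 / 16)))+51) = 105.48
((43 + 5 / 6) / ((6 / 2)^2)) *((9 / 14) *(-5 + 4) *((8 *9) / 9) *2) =-1052 / 21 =-50.10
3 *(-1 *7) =-21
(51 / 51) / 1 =1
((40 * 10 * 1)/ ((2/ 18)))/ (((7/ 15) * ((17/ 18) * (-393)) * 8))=-40500/ 15589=-2.60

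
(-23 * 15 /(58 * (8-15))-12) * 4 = -9054 /203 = -44.60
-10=-10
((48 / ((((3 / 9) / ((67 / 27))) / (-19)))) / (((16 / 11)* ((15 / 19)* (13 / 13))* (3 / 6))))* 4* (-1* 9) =2128456 / 5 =425691.20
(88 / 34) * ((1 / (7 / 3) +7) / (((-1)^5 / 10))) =-22880 / 119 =-192.27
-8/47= -0.17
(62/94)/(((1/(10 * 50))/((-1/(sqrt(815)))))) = -3100 * sqrt(815)/7661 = -11.55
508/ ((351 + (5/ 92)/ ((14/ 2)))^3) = 135681711872/ 11550685799995649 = 0.00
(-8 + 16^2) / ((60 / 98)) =6076 / 15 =405.07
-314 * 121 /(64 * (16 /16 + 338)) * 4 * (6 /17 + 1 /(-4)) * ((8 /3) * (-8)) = 265958 /17289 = 15.38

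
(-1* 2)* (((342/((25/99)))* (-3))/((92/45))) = 457083/115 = 3974.63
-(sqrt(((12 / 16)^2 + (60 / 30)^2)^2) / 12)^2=-5329 / 36864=-0.14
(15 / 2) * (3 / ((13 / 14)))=315 / 13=24.23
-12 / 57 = -4 / 19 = -0.21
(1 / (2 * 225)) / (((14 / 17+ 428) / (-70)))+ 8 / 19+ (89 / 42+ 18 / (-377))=20495084173 / 8224377525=2.49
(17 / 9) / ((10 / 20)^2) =68 / 9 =7.56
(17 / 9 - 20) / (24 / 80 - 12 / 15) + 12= 434 / 9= 48.22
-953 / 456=-2.09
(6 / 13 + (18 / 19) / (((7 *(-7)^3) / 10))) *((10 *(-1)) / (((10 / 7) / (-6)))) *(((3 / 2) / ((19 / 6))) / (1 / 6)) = 87925176 / 1609699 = 54.62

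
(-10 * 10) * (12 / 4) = -300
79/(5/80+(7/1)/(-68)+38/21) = 451248/10105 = 44.66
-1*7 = -7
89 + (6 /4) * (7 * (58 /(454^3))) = 8328323705 /93576664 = 89.00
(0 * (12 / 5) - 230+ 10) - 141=-361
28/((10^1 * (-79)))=-14/395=-0.04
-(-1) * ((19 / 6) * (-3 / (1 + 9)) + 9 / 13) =-67 / 260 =-0.26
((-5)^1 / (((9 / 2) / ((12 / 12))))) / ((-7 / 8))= 80 / 63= 1.27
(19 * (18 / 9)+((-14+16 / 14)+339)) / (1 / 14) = 5098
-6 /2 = -3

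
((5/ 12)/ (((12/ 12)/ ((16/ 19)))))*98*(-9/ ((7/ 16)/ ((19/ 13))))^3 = -14372536320/ 15379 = -934555.97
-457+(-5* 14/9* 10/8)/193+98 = -1247341/3474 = -359.05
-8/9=-0.89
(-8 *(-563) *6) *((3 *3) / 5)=243216 / 5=48643.20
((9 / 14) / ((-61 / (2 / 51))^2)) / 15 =2 / 112913745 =0.00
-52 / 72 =-0.72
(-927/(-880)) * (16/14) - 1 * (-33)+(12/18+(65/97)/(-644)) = 359407837/10307220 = 34.87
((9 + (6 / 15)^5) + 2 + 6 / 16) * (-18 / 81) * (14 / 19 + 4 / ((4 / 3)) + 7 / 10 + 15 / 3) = -170114461 / 7125000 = -23.88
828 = 828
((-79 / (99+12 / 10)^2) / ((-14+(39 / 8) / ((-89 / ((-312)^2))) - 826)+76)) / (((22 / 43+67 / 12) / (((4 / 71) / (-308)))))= -1511665 / 39024027759275097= -0.00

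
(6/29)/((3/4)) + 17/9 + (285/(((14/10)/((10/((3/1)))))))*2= 2483455/1827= 1359.31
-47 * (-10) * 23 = 10810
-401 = -401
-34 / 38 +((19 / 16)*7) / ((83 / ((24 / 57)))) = -2689 / 3154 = -0.85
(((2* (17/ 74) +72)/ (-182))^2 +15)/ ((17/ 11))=9077167/ 925444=9.81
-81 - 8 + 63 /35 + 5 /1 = -411 /5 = -82.20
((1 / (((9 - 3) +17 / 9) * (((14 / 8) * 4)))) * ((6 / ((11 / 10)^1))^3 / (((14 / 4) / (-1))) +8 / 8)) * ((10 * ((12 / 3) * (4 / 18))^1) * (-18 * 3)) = 1825990560 / 4630549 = 394.34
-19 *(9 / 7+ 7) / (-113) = 1102 / 791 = 1.39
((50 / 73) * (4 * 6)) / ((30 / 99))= 3960 / 73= 54.25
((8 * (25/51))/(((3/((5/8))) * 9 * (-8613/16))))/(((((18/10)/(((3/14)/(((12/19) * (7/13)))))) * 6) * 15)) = -30875/47072740869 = -0.00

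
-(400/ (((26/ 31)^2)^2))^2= -533056898400625/ 815730721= -653471.65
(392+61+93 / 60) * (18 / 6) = 27273 / 20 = 1363.65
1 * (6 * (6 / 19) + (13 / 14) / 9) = 4783 / 2394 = 2.00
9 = 9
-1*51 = -51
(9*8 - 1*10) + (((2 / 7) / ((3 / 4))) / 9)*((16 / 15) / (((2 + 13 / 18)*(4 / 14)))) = 136838 / 2205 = 62.06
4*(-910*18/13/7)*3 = -2160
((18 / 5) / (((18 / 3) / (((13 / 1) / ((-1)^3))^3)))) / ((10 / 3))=-19773 / 50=-395.46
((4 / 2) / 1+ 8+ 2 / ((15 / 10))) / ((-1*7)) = -1.62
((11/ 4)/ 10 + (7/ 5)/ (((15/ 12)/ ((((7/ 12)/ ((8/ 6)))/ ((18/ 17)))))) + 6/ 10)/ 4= 301/ 900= 0.33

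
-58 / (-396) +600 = 118829 / 198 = 600.15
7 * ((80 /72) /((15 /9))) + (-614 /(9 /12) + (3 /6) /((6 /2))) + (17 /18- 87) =-8099 /9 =-899.89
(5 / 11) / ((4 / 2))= 5 / 22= 0.23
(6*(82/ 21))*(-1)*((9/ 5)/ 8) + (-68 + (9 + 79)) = 1031/ 70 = 14.73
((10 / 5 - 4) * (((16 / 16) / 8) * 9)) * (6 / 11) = -27 / 22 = -1.23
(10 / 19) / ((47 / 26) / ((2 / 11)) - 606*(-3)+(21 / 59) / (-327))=3344120 / 11614424101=0.00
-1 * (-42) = 42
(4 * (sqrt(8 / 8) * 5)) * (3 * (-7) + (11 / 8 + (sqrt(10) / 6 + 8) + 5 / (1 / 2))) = -65 / 2 + 10 * sqrt(10) / 3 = -21.96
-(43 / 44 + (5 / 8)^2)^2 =-927369 / 495616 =-1.87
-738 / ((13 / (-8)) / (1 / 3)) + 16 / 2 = 2072 / 13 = 159.38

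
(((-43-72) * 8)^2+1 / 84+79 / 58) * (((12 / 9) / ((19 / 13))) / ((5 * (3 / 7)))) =360339.30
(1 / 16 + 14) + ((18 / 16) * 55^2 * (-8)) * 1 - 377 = -441407 / 16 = -27587.94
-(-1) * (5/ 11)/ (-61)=-5/ 671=-0.01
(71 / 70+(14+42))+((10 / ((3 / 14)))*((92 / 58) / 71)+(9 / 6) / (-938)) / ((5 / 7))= 3387862901 / 57940260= 58.47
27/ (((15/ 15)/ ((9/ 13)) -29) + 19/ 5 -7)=-1215/ 1384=-0.88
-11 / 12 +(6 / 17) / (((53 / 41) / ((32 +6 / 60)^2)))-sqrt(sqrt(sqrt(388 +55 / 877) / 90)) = -10^(3 / 4) * sqrt(3) * 340331^(1 / 8) * 877^(7 / 8) / 26310 +75796483 / 270300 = 279.73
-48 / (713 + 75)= -12 / 197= -0.06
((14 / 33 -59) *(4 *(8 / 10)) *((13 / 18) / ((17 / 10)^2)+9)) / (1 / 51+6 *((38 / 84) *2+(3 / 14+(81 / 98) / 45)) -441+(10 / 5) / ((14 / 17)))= 36460740848 / 9078830739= 4.02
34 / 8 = 17 / 4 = 4.25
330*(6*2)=3960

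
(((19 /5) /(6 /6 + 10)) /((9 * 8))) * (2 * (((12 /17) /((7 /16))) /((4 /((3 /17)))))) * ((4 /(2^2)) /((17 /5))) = 76 /378301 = 0.00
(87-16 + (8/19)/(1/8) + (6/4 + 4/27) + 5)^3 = 574332809981867/1080045576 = 531767.20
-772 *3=-2316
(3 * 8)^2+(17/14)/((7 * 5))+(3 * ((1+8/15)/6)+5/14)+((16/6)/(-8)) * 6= 845483/1470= 575.16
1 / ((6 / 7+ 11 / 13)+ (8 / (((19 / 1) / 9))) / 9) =1729 / 3673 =0.47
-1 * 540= -540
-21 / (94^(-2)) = -185556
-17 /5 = -3.40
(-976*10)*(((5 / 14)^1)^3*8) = -1220000 / 343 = -3556.85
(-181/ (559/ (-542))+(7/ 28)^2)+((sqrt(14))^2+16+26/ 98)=90203311/ 438256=205.82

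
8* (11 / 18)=4.89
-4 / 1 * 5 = -20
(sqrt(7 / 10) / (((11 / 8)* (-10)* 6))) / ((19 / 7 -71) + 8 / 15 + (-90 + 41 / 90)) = 42* sqrt(70) / 5450335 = 0.00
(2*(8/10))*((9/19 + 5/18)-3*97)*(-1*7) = 3250.78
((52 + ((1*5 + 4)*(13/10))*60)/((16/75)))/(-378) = -9.35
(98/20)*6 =147/5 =29.40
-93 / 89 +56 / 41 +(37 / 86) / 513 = 51797191 / 160986582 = 0.32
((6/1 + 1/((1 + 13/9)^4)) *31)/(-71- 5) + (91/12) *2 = 12.71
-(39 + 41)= -80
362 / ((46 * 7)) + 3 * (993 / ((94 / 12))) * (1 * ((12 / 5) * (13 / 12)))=37452817 / 37835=989.90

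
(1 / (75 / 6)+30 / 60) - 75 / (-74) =1474 / 925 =1.59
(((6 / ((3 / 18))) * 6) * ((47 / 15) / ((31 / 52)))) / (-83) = -175968 / 12865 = -13.68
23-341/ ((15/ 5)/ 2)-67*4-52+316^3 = 94661915/ 3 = 31553971.67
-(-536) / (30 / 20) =1072 / 3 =357.33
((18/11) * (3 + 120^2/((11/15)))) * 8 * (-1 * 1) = -31108752/121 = -257097.12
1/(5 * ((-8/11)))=-0.28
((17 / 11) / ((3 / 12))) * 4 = 272 / 11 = 24.73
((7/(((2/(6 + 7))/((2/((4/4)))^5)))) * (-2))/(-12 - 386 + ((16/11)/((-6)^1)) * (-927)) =16016/953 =16.81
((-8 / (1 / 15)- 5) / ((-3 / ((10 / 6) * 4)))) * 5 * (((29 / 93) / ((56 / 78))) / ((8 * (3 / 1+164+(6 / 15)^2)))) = 29453125 / 65292696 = 0.45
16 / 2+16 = 24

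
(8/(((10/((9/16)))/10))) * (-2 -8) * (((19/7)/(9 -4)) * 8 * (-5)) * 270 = 1846800/7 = 263828.57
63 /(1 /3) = 189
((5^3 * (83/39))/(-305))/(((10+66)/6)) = -0.07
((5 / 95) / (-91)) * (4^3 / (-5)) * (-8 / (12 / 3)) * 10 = -256 / 1729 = -0.15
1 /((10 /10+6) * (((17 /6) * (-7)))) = -6 /833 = -0.01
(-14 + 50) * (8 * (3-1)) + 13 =589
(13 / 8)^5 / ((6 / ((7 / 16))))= 2599051 / 3145728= 0.83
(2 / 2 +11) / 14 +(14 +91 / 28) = 507 / 28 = 18.11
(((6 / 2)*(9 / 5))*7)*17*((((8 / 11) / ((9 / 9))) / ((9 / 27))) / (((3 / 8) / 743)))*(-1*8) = -1222276608 / 55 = -22223211.05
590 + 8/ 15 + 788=20678/ 15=1378.53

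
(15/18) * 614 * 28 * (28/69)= 1203440/207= 5813.72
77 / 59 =1.31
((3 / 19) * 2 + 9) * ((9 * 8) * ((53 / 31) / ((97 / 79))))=53359128 / 57133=933.95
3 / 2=1.50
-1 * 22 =-22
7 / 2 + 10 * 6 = 127 / 2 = 63.50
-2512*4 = -10048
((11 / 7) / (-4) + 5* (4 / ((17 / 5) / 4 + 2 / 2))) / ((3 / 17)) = 183481 / 3108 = 59.04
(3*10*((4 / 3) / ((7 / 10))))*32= 12800 / 7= 1828.57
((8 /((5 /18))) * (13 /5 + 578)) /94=209016 /1175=177.89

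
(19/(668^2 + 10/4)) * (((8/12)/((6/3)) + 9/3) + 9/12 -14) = -2261/5354718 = -0.00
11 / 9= 1.22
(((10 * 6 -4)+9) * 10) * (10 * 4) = 26000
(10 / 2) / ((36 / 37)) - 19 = -499 / 36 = -13.86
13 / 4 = 3.25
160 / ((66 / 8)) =640 / 33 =19.39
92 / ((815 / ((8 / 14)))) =368 / 5705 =0.06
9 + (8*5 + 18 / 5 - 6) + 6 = 263 / 5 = 52.60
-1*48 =-48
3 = 3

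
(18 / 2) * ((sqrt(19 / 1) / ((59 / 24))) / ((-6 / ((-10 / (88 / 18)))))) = 810 * sqrt(19) / 649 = 5.44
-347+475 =128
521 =521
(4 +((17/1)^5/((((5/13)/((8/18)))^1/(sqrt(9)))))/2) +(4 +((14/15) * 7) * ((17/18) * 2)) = 332249284/135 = 2461105.81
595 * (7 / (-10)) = -833 / 2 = -416.50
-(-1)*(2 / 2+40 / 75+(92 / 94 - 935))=-932.49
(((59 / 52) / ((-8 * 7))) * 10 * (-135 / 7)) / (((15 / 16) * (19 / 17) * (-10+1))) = -5015 / 12103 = -0.41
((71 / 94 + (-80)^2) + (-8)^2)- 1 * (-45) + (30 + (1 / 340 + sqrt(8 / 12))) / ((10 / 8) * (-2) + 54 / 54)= 77779694 / 11985- 2 * sqrt(6) / 9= 6489.21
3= 3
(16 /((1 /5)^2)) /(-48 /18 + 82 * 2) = 300 /121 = 2.48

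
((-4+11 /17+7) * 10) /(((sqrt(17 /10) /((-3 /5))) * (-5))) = 372 * sqrt(170) /1445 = 3.36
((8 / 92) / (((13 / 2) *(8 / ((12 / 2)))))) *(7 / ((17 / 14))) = 294 / 5083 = 0.06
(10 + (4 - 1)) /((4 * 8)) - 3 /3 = -19 /32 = -0.59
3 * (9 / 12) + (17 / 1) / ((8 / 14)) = 32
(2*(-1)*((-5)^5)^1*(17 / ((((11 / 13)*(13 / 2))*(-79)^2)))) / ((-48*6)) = -53125 / 4942872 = -0.01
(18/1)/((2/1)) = 9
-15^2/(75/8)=-24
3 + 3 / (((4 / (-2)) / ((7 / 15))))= 23 / 10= 2.30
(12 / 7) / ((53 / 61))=732 / 371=1.97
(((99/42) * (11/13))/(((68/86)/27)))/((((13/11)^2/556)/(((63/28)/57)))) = 21264749451/19869668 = 1070.21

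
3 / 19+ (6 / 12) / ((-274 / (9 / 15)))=8163 / 52060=0.16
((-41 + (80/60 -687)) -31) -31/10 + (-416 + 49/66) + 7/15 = -193967/165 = -1175.56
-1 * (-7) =7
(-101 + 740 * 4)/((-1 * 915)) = -953/305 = -3.12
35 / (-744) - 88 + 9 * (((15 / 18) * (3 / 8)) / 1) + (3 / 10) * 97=-417641 / 7440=-56.13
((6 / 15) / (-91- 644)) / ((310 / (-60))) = 4 / 37975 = 0.00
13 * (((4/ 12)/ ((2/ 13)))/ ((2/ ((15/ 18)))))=845/ 72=11.74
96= 96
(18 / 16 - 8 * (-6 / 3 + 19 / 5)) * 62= -16461 / 20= -823.05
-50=-50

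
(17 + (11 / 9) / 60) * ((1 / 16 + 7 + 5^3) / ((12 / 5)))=19420583 / 20736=936.56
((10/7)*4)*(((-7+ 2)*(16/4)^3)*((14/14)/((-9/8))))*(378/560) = 7680/7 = 1097.14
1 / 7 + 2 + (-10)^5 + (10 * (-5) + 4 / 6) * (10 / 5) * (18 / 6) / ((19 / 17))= -13334939 / 133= -100262.70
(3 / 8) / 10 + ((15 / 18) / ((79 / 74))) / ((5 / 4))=12551 / 18960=0.66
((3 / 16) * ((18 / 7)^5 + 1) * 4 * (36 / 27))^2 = 3634265640625 / 282475249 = 12865.78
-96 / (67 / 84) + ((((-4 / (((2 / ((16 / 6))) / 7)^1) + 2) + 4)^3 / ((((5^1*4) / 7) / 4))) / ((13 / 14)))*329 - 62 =-1794260627566 / 117585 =-15259264.60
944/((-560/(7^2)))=-413/5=-82.60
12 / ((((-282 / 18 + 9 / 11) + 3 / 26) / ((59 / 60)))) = -50622 / 63205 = -0.80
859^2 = 737881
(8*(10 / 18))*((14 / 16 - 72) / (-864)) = 2845 / 7776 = 0.37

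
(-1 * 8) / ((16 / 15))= -15 / 2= -7.50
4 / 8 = 1 / 2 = 0.50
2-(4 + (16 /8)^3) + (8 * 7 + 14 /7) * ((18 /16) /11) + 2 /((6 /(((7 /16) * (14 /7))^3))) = -64963 /16896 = -3.84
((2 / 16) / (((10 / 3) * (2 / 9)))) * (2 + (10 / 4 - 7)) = -27 / 64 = -0.42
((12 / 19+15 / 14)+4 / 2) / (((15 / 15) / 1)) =985 / 266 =3.70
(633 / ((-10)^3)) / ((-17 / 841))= 532353 / 17000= 31.31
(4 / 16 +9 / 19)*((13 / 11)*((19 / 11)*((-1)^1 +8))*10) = 2275 / 22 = 103.41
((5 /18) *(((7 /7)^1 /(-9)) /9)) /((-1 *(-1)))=-5 /1458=-0.00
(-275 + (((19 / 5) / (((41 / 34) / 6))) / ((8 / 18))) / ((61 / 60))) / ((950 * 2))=-583123 / 4751900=-0.12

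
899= 899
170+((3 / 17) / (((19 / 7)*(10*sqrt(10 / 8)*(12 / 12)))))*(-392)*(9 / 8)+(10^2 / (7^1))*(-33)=-2110 / 7 -9261*sqrt(5) / 8075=-303.99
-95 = -95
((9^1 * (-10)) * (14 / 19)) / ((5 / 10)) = -2520 / 19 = -132.63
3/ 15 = 0.20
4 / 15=0.27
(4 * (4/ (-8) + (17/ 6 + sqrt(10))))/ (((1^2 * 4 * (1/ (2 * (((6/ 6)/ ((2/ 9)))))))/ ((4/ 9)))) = 28/ 3 + 4 * sqrt(10) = 21.98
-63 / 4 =-15.75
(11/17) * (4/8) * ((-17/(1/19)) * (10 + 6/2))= -2717/2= -1358.50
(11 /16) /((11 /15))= 15 /16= 0.94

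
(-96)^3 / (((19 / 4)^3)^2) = -3623878656 / 47045881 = -77.03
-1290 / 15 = -86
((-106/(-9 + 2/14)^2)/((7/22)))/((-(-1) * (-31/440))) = 1795640/29791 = 60.27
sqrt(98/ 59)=7 * sqrt(118)/ 59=1.29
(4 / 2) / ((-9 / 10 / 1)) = -20 / 9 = -2.22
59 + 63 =122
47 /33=1.42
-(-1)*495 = 495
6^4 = 1296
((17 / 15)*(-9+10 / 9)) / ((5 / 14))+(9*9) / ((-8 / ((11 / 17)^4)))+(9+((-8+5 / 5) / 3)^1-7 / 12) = -9347534689 / 451013400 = -20.73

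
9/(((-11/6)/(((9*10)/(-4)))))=1215/11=110.45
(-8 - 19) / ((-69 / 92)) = 36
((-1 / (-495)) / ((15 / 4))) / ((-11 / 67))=-268 / 81675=-0.00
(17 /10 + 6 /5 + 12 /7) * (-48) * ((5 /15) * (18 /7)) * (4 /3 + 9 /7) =-170544 /343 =-497.21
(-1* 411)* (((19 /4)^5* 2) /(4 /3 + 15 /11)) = -33583330737 /45568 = -736993.74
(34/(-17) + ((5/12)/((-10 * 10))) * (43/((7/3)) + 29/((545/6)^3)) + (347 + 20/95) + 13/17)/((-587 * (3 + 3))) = -10128116015556407/103126293240180000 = -0.10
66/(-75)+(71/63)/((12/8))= -608/4725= -0.13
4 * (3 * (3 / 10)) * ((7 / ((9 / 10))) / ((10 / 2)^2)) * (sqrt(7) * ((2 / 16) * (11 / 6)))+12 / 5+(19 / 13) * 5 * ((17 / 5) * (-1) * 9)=-14379 / 65+77 * sqrt(7) / 300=-220.54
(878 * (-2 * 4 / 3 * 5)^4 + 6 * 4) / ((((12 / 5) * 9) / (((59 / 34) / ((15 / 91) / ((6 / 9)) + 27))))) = 15084755446670 / 184370661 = 81817.55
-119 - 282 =-401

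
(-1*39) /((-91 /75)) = 225 /7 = 32.14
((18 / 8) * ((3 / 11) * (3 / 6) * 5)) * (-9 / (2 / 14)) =-8505 / 88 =-96.65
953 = 953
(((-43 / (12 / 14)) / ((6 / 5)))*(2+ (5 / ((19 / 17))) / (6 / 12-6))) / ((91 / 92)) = -1226360 / 24453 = -50.15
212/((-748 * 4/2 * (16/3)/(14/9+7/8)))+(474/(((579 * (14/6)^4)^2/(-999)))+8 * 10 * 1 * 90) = 222039514290860838661/30839104932835584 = 7199.93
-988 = -988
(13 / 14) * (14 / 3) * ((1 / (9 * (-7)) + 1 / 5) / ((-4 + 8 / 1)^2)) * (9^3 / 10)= 10179 / 2800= 3.64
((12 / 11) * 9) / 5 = 108 / 55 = 1.96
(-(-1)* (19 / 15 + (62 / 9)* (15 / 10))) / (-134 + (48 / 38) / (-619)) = -341069 / 3939995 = -0.09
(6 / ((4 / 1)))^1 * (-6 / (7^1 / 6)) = -54 / 7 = -7.71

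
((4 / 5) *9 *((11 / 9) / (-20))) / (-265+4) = 11 / 6525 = 0.00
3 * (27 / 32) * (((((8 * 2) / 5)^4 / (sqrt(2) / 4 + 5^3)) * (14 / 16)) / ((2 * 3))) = 27648 / 89285 -6912 * sqrt(2) / 11160625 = 0.31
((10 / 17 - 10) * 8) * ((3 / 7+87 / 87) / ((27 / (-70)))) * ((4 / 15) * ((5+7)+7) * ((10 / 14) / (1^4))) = 9728000 / 9639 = 1009.23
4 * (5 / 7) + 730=5130 / 7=732.86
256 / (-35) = -256 / 35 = -7.31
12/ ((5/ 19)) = 228/ 5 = 45.60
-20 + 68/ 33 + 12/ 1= -196/ 33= -5.94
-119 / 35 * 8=-27.20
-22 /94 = -11 /47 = -0.23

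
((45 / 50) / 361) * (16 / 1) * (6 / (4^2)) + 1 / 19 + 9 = 16367 / 1805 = 9.07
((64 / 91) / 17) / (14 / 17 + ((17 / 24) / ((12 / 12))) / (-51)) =4608 / 90181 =0.05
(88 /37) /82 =44 /1517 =0.03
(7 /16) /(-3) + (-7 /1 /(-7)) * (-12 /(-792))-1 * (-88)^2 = -1362967 /176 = -7744.13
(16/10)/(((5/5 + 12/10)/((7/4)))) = 14/11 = 1.27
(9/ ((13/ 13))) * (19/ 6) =57/ 2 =28.50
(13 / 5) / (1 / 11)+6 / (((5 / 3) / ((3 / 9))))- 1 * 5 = 124 / 5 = 24.80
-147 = -147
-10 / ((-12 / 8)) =20 / 3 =6.67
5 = 5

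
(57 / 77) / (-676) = -57 / 52052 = -0.00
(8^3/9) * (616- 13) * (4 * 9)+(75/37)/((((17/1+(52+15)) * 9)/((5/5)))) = 11514617881/9324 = 1234944.00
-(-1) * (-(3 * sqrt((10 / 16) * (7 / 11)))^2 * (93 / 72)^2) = -5.97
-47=-47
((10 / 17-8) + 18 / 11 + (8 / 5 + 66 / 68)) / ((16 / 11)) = -5993 / 2720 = -2.20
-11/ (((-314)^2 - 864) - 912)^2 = -11/ 9374112400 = -0.00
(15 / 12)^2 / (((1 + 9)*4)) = 5 / 128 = 0.04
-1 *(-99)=99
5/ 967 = 0.01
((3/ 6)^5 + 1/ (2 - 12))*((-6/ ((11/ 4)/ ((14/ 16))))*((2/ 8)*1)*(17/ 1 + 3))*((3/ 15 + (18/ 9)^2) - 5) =-21/ 40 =-0.52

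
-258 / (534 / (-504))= 21672 / 89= 243.51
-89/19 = -4.68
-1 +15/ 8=7/ 8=0.88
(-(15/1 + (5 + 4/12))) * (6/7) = -122/7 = -17.43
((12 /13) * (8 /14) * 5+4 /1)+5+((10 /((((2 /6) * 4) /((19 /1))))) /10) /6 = 10201 /728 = 14.01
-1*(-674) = 674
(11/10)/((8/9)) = 99/80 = 1.24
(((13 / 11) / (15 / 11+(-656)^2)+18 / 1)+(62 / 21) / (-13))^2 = 527527614730397201041 / 1670047310023428609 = 315.88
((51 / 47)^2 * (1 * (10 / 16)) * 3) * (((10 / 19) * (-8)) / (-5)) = 78030 / 41971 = 1.86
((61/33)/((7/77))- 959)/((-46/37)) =52096/69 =755.01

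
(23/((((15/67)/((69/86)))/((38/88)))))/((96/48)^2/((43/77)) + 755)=673417/14420120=0.05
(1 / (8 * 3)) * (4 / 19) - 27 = -3077 / 114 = -26.99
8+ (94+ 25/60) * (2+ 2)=1157/3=385.67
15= 15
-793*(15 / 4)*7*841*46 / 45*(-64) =3435935776 / 3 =1145311925.33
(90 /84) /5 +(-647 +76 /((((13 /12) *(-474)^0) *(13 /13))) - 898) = -268383 /182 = -1474.63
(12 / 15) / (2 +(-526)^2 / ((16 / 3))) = 16 / 1037575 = 0.00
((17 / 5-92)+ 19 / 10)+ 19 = -677 / 10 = -67.70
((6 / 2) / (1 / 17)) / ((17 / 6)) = 18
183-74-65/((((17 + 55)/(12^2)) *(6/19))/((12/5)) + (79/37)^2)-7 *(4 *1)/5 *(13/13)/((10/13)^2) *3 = 4002820736/60145125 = 66.55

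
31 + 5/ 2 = 67/ 2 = 33.50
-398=-398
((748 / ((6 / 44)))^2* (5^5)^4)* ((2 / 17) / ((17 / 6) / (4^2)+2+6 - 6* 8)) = -97225390625000000000000 / 11469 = -8477233466300462115.27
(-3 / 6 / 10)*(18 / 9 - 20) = 9 / 10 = 0.90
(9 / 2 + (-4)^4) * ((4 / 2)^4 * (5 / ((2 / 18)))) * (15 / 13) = 2813400 / 13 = 216415.38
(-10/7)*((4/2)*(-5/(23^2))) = 0.03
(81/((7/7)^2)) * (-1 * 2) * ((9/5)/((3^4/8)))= -144/5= -28.80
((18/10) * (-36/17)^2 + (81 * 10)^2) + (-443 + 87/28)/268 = 7114345736591/10843280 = 656106.43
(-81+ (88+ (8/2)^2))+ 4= 27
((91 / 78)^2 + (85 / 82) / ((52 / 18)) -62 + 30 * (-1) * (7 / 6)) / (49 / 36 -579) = 1828234 / 11083735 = 0.16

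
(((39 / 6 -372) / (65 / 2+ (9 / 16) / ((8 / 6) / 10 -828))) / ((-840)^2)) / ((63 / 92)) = -14913131 / 640718150625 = -0.00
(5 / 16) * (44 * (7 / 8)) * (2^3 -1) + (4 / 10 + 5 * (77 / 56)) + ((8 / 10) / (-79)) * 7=231117 / 2528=91.42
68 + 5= 73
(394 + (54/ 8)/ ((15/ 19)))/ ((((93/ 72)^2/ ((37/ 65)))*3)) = 14298576/ 312325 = 45.78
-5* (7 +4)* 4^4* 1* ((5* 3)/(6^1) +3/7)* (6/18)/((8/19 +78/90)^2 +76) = -7814928000/44154523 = -176.99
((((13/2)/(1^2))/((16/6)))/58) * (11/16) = 429/14848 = 0.03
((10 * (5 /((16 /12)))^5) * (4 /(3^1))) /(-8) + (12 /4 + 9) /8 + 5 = -1258969 /1024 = -1229.46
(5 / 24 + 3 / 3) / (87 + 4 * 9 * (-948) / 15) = -145 / 262584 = -0.00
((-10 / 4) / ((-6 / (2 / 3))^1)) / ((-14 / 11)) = -55 / 252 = -0.22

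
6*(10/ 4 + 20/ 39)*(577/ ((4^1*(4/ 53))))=7186535/ 208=34550.65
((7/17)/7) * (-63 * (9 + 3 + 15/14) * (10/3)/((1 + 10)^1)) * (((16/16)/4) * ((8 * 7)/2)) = -19215/187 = -102.75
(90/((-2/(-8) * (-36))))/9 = -10/9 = -1.11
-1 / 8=-0.12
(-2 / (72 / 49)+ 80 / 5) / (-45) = -0.33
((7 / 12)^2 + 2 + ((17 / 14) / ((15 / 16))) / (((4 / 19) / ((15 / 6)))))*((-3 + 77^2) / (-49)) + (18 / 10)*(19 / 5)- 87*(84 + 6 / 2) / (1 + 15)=-3222094993 / 1234800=-2609.41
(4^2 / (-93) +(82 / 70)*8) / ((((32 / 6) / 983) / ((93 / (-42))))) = -3679369 / 980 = -3754.46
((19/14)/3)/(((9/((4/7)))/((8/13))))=304/17199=0.02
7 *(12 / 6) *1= 14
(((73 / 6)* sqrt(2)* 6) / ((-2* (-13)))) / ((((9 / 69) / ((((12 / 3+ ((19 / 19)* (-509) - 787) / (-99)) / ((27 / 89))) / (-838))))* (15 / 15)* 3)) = -7023257* sqrt(2) / 14559831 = -0.68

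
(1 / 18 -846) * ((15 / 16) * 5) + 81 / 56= -2663753 / 672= -3963.92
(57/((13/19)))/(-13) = -6.41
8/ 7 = 1.14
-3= -3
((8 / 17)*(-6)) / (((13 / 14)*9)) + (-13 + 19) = 5.66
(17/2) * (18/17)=9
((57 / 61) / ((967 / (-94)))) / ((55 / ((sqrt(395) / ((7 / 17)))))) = -91086 * sqrt(395) / 22709995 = -0.08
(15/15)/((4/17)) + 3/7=131/28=4.68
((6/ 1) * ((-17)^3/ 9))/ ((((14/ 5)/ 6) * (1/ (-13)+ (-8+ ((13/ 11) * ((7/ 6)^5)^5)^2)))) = -62465181461580389104952186601285804991174410240/ 27586709395463222611139993737254035286883563811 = -2.26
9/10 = 0.90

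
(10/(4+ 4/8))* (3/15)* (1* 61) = 244/9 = 27.11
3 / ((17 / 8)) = 24 / 17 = 1.41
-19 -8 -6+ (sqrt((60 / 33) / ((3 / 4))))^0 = -32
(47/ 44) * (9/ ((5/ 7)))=2961/ 220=13.46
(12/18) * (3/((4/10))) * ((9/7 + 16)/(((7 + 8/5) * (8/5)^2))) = 75625/19264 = 3.93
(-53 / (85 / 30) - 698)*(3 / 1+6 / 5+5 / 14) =-1943348 / 595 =-3266.13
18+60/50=96/5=19.20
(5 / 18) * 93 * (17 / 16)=2635 / 96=27.45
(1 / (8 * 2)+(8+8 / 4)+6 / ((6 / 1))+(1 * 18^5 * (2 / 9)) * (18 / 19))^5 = 25868597469632340096769791152637637321875 / 2596377985024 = 9963340322111543373388723000.00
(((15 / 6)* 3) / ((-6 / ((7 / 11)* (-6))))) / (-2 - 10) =-35 / 88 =-0.40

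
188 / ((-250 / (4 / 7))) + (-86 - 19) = -92251 / 875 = -105.43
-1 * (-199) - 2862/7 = -1469/7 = -209.86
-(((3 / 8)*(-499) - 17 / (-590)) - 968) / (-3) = -2726027 / 7080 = -385.03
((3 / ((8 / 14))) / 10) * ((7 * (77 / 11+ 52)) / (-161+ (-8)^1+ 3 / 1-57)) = -8673 / 8920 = -0.97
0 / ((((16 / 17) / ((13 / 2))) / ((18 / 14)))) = 0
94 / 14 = 47 / 7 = 6.71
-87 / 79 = -1.10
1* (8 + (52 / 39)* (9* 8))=104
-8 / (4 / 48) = -96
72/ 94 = 36/ 47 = 0.77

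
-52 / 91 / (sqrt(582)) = -2 * sqrt(582) / 2037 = -0.02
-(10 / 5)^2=-4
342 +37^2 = 1711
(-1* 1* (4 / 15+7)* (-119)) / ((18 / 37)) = 479927 / 270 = 1777.51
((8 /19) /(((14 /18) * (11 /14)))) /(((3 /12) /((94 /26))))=27072 /2717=9.96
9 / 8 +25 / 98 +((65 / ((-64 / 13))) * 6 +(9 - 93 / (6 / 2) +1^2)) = -154979 / 1568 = -98.84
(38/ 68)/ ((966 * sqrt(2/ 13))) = 19 * sqrt(26)/ 65688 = 0.00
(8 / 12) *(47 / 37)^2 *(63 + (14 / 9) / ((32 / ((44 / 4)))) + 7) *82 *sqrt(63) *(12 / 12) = 919909333 *sqrt(7) / 49284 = 49384.21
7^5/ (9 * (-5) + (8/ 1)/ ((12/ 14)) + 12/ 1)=-50421/ 71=-710.15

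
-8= -8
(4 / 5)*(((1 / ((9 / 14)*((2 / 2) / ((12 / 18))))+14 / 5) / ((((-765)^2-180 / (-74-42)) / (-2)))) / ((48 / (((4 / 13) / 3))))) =-2146 / 95737838625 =-0.00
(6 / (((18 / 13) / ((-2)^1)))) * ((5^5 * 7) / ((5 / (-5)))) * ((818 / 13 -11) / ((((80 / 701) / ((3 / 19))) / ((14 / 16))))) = 11916927.94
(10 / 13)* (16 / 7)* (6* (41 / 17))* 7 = 39360 / 221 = 178.10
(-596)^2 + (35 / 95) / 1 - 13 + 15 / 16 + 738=108206461 / 304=355942.31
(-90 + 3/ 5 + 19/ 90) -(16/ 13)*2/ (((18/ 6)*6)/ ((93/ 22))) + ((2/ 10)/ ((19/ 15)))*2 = -21873499/ 244530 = -89.45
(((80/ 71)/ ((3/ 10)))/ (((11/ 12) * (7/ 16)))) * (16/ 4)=204800/ 5467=37.46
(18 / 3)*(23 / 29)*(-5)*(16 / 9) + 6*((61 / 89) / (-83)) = -27216002 / 642669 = -42.35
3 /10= 0.30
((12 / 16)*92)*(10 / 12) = 115 / 2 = 57.50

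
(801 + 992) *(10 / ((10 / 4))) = 7172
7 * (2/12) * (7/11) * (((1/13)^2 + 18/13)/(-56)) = -1645/89232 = -0.02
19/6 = 3.17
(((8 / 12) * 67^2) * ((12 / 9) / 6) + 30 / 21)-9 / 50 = 6296399 / 9450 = 666.29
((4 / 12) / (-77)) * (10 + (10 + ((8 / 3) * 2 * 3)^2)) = -92 / 77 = -1.19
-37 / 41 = -0.90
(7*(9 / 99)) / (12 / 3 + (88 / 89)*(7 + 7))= 623 / 17468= 0.04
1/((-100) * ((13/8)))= -2/325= -0.01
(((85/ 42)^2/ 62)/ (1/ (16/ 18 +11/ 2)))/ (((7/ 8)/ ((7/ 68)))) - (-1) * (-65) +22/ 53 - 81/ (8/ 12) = -9705186725/ 52168536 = -186.04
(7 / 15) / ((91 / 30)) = 2 / 13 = 0.15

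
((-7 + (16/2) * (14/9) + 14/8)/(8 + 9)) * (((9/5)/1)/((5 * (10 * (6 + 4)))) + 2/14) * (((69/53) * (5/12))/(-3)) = -2181113/194616000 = -0.01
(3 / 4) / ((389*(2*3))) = 1 / 3112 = 0.00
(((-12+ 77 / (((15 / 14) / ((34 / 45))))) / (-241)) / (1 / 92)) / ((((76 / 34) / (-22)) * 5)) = 491208608 / 15454125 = 31.78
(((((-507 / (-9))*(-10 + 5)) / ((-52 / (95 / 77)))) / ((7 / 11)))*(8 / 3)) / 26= 475 / 441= 1.08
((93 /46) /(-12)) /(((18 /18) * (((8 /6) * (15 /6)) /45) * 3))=-279 /368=-0.76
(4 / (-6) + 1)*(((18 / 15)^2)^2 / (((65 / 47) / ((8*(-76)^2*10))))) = 1876414464 / 8125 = 230943.32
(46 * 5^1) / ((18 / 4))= 460 / 9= 51.11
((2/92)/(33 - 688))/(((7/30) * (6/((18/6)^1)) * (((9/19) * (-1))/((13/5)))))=247/632730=0.00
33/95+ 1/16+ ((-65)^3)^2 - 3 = 114636713746063/1520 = 75418890622.41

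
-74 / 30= -2.47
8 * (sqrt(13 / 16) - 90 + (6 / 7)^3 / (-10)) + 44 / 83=-102484652 / 142345 + 2 * sqrt(13)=-712.76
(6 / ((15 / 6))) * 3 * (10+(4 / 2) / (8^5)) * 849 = 1251909081 / 20480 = 61128.37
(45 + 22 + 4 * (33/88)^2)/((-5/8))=-1081/10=-108.10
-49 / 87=-0.56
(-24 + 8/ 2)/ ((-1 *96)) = 5/ 24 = 0.21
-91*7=-637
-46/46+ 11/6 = 0.83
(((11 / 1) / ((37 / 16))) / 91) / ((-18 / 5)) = -440 / 30303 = -0.01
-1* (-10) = 10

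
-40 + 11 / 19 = -749 / 19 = -39.42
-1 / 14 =-0.07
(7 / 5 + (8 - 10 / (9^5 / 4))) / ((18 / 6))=2775103 / 885735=3.13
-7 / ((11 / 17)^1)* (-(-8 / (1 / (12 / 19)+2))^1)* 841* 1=-20312.02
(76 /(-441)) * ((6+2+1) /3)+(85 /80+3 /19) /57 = -420797 /849072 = -0.50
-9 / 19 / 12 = -3 / 76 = -0.04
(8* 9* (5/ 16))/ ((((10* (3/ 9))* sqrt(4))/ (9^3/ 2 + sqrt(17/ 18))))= 9* sqrt(34)/ 16 + 19683/ 16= 1233.47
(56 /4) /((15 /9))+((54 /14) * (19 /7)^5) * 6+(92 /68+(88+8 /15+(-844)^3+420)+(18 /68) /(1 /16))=-18036527156178683 /30000495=-601207651.95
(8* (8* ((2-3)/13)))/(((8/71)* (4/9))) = -1278/13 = -98.31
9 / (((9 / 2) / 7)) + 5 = 19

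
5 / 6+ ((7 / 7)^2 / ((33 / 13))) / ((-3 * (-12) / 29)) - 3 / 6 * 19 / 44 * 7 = -857 / 2376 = -0.36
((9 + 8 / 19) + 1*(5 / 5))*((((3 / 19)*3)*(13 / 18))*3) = 3861 / 361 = 10.70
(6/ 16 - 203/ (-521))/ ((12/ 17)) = 54179/ 50016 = 1.08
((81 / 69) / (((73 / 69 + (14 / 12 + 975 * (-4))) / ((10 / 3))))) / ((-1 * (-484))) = -135 / 65085053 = -0.00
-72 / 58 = -36 / 29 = -1.24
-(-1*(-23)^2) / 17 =529 / 17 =31.12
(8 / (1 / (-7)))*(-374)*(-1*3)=-62832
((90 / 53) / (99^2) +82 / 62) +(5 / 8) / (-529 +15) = 1.32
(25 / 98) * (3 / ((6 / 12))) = 75 / 49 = 1.53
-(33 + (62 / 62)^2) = -34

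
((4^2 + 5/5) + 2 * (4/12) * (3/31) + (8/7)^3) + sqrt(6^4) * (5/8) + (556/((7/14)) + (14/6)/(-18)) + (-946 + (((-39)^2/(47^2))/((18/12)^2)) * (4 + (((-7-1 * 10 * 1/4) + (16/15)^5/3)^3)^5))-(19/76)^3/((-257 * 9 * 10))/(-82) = -67309360189611.60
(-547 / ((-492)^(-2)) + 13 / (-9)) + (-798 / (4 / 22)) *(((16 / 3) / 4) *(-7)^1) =-1191312409 / 9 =-132368045.44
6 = 6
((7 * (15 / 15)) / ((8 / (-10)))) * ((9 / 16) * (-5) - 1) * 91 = 194285 / 64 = 3035.70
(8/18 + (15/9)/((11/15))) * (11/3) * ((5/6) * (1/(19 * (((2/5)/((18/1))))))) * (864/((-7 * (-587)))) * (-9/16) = -181575/78071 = -2.33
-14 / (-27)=14 / 27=0.52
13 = 13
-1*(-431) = 431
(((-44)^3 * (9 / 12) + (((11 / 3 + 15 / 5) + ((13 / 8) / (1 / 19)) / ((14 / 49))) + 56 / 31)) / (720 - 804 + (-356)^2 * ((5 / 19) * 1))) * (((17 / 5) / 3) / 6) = -30650096297 / 84648689280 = -0.36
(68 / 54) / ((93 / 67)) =0.91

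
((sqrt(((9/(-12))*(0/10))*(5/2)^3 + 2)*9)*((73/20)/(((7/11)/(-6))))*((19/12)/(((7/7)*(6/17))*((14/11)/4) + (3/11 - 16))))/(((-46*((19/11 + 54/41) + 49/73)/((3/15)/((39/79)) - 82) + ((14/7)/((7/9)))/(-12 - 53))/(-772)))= -431656684161989*sqrt(2)/36588930080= -16684.14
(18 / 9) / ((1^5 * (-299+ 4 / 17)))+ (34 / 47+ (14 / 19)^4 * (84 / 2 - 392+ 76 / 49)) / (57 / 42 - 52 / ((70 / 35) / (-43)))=-47684292057646 / 487514104716783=-0.10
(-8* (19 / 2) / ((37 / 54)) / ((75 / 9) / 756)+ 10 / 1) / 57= -9298622 / 52725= -176.36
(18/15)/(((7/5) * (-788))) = -3/2758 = -0.00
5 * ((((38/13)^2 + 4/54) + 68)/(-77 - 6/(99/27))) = -3845710/789399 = -4.87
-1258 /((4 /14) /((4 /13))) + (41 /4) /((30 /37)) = -2093719 /1560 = -1342.13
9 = 9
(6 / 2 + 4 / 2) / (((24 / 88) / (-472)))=-25960 / 3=-8653.33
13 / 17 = 0.76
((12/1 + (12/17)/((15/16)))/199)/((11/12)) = 13008/186065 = 0.07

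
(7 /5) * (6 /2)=21 /5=4.20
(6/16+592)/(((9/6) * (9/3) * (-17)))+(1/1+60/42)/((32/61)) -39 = -42.11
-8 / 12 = -0.67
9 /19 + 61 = 1168 /19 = 61.47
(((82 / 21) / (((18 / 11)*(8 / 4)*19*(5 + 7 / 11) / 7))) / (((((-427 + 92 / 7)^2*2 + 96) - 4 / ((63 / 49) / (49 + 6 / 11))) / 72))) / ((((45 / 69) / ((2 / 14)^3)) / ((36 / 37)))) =45184788 / 633641378066095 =0.00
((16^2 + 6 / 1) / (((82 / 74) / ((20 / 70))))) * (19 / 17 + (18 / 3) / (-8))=121175 / 4879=24.84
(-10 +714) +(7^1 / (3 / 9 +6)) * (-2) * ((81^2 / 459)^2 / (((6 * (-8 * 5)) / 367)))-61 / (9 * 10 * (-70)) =96492553817 / 69186600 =1394.67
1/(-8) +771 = 6167/8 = 770.88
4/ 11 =0.36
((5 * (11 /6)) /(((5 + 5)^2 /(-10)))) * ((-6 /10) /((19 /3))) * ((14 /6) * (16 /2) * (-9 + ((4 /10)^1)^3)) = -172018 /11875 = -14.49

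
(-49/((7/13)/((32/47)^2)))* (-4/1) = 372736/2209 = 168.74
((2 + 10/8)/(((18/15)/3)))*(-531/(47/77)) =-2657655/376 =-7068.23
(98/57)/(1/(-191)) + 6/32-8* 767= -5895349/912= -6464.20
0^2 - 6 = -6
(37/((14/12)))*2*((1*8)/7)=3552/49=72.49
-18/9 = -2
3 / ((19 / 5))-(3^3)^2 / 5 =-13776 / 95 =-145.01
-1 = -1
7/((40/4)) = 7/10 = 0.70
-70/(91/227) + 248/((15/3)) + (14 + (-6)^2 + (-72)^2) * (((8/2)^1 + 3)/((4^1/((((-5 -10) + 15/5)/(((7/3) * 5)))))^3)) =-747.97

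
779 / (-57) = -41 / 3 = -13.67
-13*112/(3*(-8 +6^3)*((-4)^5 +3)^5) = 7/3328510759467303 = 0.00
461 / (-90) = -461 / 90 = -5.12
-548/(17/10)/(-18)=2740/153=17.91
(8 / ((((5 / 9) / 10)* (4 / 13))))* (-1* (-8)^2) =-29952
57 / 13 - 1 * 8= -47 / 13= -3.62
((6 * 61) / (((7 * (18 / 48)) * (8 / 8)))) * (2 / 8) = 244 / 7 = 34.86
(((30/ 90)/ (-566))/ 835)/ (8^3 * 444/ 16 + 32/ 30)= -1/ 20146040992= -0.00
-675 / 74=-9.12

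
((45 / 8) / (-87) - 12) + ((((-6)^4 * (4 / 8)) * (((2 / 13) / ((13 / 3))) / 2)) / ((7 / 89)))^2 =6940895241681 / 324681448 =21377.55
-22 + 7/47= -1027/47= -21.85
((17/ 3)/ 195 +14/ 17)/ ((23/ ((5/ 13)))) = 8479/ 594711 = 0.01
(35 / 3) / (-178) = -35 / 534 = -0.07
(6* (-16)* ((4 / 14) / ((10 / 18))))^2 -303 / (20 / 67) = 6970191 / 4900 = 1422.49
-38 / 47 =-0.81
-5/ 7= -0.71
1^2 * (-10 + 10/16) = -75/8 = -9.38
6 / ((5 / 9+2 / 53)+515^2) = 1431 / 63256304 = 0.00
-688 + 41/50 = -34359/50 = -687.18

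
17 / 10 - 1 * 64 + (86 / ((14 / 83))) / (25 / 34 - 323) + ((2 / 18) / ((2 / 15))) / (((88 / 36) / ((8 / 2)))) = -527461457 / 8436890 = -62.52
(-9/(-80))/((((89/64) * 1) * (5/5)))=36/445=0.08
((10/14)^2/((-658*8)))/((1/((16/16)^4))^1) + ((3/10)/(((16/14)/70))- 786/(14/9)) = -125591827/257936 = -486.91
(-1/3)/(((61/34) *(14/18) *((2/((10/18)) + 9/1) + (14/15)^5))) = -77456250/4315240223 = -0.02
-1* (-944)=944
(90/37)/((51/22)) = 660/629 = 1.05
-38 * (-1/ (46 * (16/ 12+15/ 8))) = 456/ 1771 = 0.26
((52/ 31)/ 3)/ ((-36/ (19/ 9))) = -247/ 7533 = -0.03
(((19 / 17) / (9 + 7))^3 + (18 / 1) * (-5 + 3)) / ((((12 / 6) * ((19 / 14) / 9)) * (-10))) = 45640001547 / 3823493120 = 11.94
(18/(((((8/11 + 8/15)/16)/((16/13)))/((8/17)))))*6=2280960/2873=793.93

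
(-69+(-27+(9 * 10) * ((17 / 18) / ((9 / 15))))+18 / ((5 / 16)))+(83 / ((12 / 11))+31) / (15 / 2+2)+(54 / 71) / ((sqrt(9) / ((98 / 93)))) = 144031847 / 1254570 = 114.81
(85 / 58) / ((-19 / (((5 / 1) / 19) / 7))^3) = -10625 / 935930756614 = -0.00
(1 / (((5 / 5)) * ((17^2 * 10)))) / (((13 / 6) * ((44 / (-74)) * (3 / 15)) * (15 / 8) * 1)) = -148 / 206635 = -0.00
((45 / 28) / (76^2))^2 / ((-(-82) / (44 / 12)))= 7425 / 2144787570688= 0.00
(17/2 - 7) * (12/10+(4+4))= 69/5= 13.80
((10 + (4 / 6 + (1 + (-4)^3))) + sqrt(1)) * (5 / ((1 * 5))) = -51.33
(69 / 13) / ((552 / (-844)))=-211 / 26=-8.12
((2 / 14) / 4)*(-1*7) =-1 / 4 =-0.25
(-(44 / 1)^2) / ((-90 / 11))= 10648 / 45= 236.62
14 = 14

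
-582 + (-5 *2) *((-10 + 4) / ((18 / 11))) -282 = -827.33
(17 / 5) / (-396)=-0.01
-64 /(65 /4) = -256 /65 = -3.94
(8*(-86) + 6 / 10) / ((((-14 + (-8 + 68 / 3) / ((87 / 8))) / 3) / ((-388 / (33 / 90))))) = -3132523044 / 18161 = -172486.26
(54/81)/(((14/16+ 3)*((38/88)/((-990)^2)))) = 229996800/589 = 390486.93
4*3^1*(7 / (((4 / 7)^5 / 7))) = 2470629 / 256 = 9650.89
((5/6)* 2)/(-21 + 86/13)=-0.12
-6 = -6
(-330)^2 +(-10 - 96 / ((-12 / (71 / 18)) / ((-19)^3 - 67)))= -986974 / 9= -109663.78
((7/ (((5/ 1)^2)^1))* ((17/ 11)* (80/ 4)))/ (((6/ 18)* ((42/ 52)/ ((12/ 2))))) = 10608/ 55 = 192.87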